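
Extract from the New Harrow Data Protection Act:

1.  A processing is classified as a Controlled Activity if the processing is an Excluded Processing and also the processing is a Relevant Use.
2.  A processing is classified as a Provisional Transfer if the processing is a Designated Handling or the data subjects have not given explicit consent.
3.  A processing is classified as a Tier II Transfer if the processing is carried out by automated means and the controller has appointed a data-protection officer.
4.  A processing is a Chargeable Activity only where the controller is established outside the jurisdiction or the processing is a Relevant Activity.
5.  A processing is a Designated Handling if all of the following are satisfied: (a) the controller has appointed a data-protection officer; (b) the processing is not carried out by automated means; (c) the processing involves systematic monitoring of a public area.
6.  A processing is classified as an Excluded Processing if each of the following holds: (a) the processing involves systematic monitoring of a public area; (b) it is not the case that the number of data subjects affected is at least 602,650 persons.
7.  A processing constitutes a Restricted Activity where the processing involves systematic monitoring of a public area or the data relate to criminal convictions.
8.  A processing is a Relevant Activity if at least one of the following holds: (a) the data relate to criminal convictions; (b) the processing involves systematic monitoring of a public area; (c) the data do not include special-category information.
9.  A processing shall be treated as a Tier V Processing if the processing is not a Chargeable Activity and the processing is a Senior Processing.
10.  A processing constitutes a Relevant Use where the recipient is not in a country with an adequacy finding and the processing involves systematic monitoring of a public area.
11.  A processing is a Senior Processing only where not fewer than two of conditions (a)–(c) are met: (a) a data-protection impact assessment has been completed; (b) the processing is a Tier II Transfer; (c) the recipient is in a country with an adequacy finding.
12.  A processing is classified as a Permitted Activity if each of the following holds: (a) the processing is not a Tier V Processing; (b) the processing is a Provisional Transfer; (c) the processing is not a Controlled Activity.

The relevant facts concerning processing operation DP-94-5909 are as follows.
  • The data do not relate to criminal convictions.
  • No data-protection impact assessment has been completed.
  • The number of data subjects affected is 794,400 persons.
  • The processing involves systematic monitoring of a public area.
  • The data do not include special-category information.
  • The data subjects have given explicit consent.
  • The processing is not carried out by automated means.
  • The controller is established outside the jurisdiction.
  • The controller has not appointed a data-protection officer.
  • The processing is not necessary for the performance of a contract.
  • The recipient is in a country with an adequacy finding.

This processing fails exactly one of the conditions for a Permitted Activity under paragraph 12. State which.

Provisional Transfer

paragraph 8 — Relevant Activity: [the data relate to criminal convictions? no] OR [the processing involves systematic monitoring of a public area? yes] OR [the data do not include special-category information? yes] → satisfied.
paragraph 4 — Chargeable Activity: [the controller is established outside the jurisdiction? yes] OR [Relevant Activity (paragraph 8)? yes] → satisfied.
paragraph 3 — Tier II Transfer: [the processing is carried out by automated means? no] AND [the controller has appointed a data-protection officer? no] → not satisfied.
paragraph 11 — Senior Processing: a data-protection impact assessment has been completed? no; Tier II Transfer (paragraph 3)? no; the recipient is in a country with an adequacy finding? yes — 1 of 3 hold (need ≥2) → not satisfied.
paragraph 9 — Tier V Processing: [not a Chargeable Activity (paragraph 4)? no] AND [Senior Processing (paragraph 11)? no] → not satisfied.
paragraph 5 — Designated Handling: [the controller has appointed a data-protection officer? no] AND [the processing is not carried out by automated means? yes] AND [the processing involves systematic monitoring of a public area? yes] → not satisfied.
paragraph 2 — Provisional Transfer: [Designated Handling (paragraph 5)? no] OR [the data subjects have not given explicit consent? no] → not satisfied.
paragraph 6 — Excluded Processing: [the processing involves systematic monitoring of a public area? yes] AND [number of data subjects affected: 794,400 persons ≥ 602,650 persons? yes, so negated condition no] → not satisfied.
paragraph 10 — Relevant Use: [the recipient is not in a country with an adequacy finding? no] AND [the processing involves systematic monitoring of a public area? yes] → not satisfied.
paragraph 1 — Controlled Activity: [Excluded Processing (paragraph 6)? no] AND [Relevant Use (paragraph 10)? no] → not satisfied.
paragraph 12 — Permitted Activity: [not a Tier V Processing (paragraph 9)? yes] AND [Provisional Transfer (paragraph 2)? no] AND [not a Controlled Activity (paragraph 1)? yes] → not satisfied.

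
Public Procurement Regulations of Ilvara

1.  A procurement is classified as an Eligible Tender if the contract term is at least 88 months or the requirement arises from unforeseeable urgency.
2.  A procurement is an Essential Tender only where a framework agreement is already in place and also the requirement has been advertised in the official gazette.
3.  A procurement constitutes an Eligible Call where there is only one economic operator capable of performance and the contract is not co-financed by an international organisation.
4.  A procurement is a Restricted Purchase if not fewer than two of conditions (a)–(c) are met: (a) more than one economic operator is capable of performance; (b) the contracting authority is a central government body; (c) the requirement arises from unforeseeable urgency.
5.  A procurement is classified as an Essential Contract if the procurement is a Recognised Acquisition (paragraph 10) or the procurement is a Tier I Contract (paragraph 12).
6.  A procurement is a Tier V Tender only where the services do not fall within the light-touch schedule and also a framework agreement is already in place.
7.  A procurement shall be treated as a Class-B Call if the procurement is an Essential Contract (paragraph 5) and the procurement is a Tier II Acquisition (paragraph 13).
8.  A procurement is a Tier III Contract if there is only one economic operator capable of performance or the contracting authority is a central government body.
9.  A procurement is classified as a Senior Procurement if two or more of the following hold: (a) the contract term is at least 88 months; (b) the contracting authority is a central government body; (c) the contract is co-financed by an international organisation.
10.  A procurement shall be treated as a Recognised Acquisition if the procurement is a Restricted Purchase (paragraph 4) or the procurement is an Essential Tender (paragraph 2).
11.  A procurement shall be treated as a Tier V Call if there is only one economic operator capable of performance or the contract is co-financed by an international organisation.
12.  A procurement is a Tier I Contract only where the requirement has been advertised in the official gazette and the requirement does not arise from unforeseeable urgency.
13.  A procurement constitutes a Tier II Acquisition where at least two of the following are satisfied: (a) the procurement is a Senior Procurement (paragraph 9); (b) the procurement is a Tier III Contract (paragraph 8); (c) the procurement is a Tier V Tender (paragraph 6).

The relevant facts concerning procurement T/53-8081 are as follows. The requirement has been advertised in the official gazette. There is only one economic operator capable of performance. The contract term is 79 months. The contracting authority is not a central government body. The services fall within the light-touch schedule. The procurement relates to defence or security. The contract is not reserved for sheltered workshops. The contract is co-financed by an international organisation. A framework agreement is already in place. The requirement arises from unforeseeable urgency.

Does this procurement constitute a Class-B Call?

No

paragraph 4 — Restricted Purchase: more than one economic operator is capable of performance? no; the contracting authority is a central government body? no; the requirement arises from unforeseeable urgency? yes — 1 of 3 hold (need ≥2) → not satisfied.
paragraph 2 — Essential Tender: [a framework agreement is already in place? yes] AND [the requirement has been advertised in the official gazette? yes] → satisfied.
paragraph 10 — Recognised Acquisition: [Restricted Purchase (paragraph 4)? no] OR [Essential Tender (paragraph 2)? yes] → satisfied.
paragraph 12 — Tier I Contract: [the requirement has been advertised in the official gazette? yes] AND [the requirement does not arise from unforeseeable urgency? no] → not satisfied.
paragraph 5 — Essential Contract: [Recognised Acquisition (paragraph 10)? yes] OR [Tier I Contract (paragraph 12)? no] → satisfied.
paragraph 9 — Senior Procurement: contract term: 79 months ≥ 88 months? no; the contracting authority is a central government body? no; the contract is co-financed by an international organisation? yes — 1 of 3 hold (need ≥2) → not satisfied.
paragraph 8 — Tier III Contract: [there is only one economic operator capable of performance? yes] OR [the contracting authority is a central government body? no] → satisfied.
paragraph 6 — Tier V Tender: [the services do not fall within the light-touch schedule? no] AND [a framework agreement is already in place? yes] → not satisfied.
paragraph 13 — Tier II Acquisition: Senior Procurement (paragraph 9)? no; Tier III Contract (paragraph 8)? yes; Tier V Tender (paragraph 6)? no — 1 of 3 hold (need ≥2) → not satisfied.
paragraph 7 — Class-B Call: [Essential Contract (paragraph 5)? yes] AND [Tier II Acquisition (paragraph 13)? no] → not satisfied.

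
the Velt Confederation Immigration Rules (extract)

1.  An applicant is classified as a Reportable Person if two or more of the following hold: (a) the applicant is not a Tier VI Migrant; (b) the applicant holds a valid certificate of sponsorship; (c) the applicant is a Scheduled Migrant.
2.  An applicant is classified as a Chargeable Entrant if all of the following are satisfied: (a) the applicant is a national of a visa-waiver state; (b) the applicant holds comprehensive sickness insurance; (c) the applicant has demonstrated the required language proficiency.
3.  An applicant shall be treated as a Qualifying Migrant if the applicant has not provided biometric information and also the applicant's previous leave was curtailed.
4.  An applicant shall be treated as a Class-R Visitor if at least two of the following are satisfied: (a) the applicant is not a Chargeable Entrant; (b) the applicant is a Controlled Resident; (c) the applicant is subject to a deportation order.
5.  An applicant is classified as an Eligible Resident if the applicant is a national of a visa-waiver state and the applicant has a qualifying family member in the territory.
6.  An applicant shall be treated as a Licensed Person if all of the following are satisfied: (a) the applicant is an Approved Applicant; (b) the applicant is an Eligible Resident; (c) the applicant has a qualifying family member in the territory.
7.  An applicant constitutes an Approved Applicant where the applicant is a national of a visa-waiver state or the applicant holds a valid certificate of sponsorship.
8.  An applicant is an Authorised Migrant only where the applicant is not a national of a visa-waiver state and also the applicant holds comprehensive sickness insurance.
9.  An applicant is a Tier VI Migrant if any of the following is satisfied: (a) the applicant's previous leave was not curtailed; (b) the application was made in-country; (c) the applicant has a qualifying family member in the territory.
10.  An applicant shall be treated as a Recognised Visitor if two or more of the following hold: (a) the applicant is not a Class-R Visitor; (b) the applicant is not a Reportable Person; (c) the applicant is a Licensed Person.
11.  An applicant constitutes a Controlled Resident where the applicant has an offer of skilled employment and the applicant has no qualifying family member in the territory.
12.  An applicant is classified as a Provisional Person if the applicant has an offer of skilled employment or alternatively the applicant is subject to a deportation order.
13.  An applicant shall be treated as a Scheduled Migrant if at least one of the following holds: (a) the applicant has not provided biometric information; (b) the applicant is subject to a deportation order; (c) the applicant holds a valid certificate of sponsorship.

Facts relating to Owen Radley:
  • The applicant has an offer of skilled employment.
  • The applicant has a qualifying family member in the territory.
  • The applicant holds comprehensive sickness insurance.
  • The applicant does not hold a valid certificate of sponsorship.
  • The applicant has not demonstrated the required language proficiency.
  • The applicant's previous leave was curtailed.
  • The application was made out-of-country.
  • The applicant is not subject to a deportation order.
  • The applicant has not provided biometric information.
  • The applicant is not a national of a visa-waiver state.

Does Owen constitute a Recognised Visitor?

Yes

paragraph 2 — Chargeable Entrant: [the applicant is a national of a visa-waiver state? no] AND [the applicant holds comprehensive sickness insurance? yes] AND [the applicant has demonstrated the required language proficiency? no] → not satisfied.
paragraph 11 — Controlled Resident: [the applicant has an offer of skilled employment? yes] AND [the applicant has no qualifying family member in the territory? no] → not satisfied.
paragraph 4 — Class-R Visitor: not a Chargeable Entrant (paragraph 2)? yes; Controlled Resident (paragraph 11)? no; the applicant is subject to a deportation order? no — 1 of 3 hold (need ≥2) → not satisfied.
paragraph 9 — Tier VI Migrant: [the applicant's previous leave was not curtailed? no] OR [the application was made in-country? no] OR [the applicant has a qualifying family member in the territory? yes] → satisfied.
paragraph 13 — Scheduled Migrant: [the applicant has not provided biometric information? yes] OR [the applicant is subject to a deportation order? no] OR [the applicant holds a valid certificate of sponsorship? no] → satisfied.
paragraph 1 — Reportable Person: not a Tier VI Migrant (paragraph 9)? no; the applicant holds a valid certificate of sponsorship? no; Scheduled Migrant (paragraph 13)? yes — 1 of 3 hold (need ≥2) → not satisfied.
paragraph 7 — Approved Applicant: [the applicant is a national of a visa-waiver state? no] OR [the applicant holds a valid certificate of sponsorship? no] → not satisfied.
paragraph 5 — Eligible Resident: [the applicant is a national of a visa-waiver state? no] AND [the applicant has a qualifying family member in the territory? yes] → not satisfied.
paragraph 6 — Licensed Person: [Approved Applicant (paragraph 7)? no] AND [Eligible Resident (paragraph 5)? no] AND [the applicant has a qualifying family member in the territory? yes] → not satisfied.
paragraph 10 — Recognised Visitor: not a Class-R Visitor (paragraph 4)? yes; not a Reportable Person (paragraph 1)? yes; Licensed Person (paragraph 6)? no — 2 of 3 hold (need ≥2) → satisfied.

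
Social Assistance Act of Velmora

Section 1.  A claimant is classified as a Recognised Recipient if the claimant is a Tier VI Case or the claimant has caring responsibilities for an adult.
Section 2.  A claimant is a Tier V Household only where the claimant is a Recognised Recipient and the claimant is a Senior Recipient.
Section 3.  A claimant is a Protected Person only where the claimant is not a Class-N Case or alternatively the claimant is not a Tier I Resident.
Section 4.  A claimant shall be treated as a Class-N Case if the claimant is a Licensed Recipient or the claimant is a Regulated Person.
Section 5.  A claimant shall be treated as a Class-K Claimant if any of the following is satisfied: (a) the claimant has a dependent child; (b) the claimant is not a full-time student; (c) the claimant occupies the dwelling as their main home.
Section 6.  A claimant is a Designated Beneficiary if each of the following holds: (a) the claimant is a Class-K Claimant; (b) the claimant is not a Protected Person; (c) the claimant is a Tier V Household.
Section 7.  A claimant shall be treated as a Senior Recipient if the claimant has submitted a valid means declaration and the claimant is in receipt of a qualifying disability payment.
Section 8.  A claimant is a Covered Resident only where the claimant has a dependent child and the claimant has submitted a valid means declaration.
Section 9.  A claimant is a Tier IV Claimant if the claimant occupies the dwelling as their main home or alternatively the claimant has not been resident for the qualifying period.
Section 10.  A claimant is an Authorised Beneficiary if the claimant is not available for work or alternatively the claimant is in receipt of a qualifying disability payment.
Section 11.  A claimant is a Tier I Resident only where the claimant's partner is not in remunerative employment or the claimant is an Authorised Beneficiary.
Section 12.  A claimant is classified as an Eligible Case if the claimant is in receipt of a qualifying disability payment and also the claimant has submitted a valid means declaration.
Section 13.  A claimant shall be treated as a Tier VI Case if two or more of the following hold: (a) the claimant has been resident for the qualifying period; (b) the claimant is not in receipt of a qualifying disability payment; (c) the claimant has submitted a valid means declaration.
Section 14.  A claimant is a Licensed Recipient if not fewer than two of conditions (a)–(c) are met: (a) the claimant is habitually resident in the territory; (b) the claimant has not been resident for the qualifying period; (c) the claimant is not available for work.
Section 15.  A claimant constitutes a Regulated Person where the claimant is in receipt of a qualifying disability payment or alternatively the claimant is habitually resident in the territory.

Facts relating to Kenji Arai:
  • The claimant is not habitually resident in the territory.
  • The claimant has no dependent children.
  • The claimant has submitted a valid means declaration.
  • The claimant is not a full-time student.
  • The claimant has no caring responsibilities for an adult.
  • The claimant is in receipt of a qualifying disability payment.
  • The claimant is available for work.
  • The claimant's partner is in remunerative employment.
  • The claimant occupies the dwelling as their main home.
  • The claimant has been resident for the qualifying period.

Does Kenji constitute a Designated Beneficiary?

section 5 — Class-K Claimant: [the claimant has a dependent child? no] OR [the claimant is not a full-time student? yes] OR [the claimant occupies the dwelling as their main home? yes] → satisfied.
section 14 — Licensed Recipient: the claimant is habitually resident in the territory? no; the claimant has not been resident for the qualifying period? no; the claimant is not available for work? no — 0 of 3 hold (need ≥2) → not satisfied.
section 15 — Regulated Person: [the claimant is in receipt of a qualifying disability payment? yes] OR [the claimant is habitually resident in the territory? no] → satisfied.
section 4 — Class-N Case: [Licensed Recipient (section 14)? no] OR [Regulated Person (section 15)? yes] → satisfied.
section 10 — Authorised Beneficiary: [the claimant is not available for work? no] OR [the claimant is in receipt of a qualifying disability payment? yes] → satisfied.
section 11 — Tier I Resident: [the claimant's partner is not in remunerative employment? no] OR [Authorised Beneficiary (section 10)? yes] → satisfied.
section 3 — Protected Person: [not a Class-N Case (section 4)? no] OR [not a Tier I Resident (section 11)? no] → not satisfied.
section 13 — Tier VI Case: the claimant has been resident for the qualifying period? yes; the claimant is not in receipt of a qualifying disability payment? no; the claimant has submitted a valid means declaration? yes — 2 of 3 hold (need ≥2) → satisfied.
section 1 — Recognised Recipient: [Tier VI Case (section 13)? yes] OR [the claimant has caring responsibilities for an adult? no] → satisfied.
section 7 — Senior Recipient: [the claimant has submitted a valid means declaration? yes] AND [the claimant is in receipt of a qualifying disability payment? yes] → satisfied.
section 2 — Tier V Household: [Recognised Recipient (section 1)? yes] AND [Senior Recipient (section 7)? yes] → satisfied.
section 6 — Designated Beneficiary: [Class-K Claimant (section 5)? yes] AND [not a Protected Person (section 3)? yes] AND [Tier V Household (section 2)? yes] → satisfied.

Yes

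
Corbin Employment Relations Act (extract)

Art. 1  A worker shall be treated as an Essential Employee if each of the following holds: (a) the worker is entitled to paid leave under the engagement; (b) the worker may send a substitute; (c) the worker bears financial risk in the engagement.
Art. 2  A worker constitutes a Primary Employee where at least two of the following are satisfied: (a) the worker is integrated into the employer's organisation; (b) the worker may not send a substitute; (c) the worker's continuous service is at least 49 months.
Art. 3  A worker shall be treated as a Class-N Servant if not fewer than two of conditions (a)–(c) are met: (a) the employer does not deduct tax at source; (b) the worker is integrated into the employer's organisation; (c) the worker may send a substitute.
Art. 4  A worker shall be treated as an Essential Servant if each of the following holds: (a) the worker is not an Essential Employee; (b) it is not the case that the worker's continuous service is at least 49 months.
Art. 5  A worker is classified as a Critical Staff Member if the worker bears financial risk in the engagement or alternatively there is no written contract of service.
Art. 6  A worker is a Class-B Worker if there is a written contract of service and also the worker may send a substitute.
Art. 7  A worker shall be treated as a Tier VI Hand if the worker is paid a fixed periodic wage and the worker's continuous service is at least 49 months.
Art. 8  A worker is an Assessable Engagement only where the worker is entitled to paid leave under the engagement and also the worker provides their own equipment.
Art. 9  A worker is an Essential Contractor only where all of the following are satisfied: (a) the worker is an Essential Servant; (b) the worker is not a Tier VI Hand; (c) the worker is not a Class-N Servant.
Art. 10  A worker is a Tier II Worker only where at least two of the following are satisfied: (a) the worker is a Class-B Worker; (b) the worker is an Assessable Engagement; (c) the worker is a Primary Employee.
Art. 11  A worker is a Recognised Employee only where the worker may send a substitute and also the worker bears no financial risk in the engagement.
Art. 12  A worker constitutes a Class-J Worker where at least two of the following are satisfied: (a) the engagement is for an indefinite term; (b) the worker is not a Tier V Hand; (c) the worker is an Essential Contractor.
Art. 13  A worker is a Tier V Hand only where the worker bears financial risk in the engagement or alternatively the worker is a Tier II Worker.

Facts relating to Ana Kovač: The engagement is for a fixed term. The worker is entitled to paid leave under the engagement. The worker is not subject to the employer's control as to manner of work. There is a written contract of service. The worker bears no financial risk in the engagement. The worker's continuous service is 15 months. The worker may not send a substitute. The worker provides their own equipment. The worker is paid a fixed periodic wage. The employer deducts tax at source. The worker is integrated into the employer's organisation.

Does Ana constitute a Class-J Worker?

No

article 6 — Class-B Worker: [there is a written contract of service? yes] AND [the worker may send a substitute? no] → not satisfied.
article 8 — Assessable Engagement: [the worker is entitled to paid leave under the engagement? yes] AND [the worker provides their own equipment? yes] → satisfied.
article 2 — Primary Employee: the worker is integrated into the employer's organisation? yes; the worker may not send a substitute? yes; worker's continuous service: 15 months ≥ 49 months? no — 2 of 3 hold (need ≥2) → satisfied.
article 10 — Tier II Worker: Class-B Worker (article 6)? no; Assessable Engagement (article 8)? yes; Primary Employee (article 2)? yes — 2 of 3 hold (need ≥2) → satisfied.
article 13 — Tier V Hand: [the worker bears financial risk in the engagement? no] OR [Tier II Worker (article 10)? yes] → satisfied.
article 1 — Essential Employee: [the worker is entitled to paid leave under the engagement? yes] AND [the worker may send a substitute? no] AND [the worker bears financial risk in the engagement? no] → not satisfied.
article 4 — Essential Servant: [not an Essential Employee (article 1)? yes] AND [worker's continuous service: 15 months ≥ 49 months? no, so negated condition yes] → satisfied.
article 7 — Tier VI Hand: [the worker is paid a fixed periodic wage? yes] AND [worker's continuous service: 15 months ≥ 49 months? no] → not satisfied.
article 3 — Class-N Servant: the employer does not deduct tax at source? no; the worker is integrated into the employer's organisation? yes; the worker may send a substitute? no — 1 of 3 hold (need ≥2) → not satisfied.
article 9 — Essential Contractor: [Essential Servant (article 4)? yes] AND [not a Tier VI Hand (article 7)? yes] AND [not a Class-N Servant (article 3)? yes] → satisfied.
article 12 — Class-J Worker: the engagement is for an indefinite term? no; not a Tier V Hand (article 13)? no; Essential Contractor (article 9)? yes — 1 of 3 hold (need ≥2) → not satisfied.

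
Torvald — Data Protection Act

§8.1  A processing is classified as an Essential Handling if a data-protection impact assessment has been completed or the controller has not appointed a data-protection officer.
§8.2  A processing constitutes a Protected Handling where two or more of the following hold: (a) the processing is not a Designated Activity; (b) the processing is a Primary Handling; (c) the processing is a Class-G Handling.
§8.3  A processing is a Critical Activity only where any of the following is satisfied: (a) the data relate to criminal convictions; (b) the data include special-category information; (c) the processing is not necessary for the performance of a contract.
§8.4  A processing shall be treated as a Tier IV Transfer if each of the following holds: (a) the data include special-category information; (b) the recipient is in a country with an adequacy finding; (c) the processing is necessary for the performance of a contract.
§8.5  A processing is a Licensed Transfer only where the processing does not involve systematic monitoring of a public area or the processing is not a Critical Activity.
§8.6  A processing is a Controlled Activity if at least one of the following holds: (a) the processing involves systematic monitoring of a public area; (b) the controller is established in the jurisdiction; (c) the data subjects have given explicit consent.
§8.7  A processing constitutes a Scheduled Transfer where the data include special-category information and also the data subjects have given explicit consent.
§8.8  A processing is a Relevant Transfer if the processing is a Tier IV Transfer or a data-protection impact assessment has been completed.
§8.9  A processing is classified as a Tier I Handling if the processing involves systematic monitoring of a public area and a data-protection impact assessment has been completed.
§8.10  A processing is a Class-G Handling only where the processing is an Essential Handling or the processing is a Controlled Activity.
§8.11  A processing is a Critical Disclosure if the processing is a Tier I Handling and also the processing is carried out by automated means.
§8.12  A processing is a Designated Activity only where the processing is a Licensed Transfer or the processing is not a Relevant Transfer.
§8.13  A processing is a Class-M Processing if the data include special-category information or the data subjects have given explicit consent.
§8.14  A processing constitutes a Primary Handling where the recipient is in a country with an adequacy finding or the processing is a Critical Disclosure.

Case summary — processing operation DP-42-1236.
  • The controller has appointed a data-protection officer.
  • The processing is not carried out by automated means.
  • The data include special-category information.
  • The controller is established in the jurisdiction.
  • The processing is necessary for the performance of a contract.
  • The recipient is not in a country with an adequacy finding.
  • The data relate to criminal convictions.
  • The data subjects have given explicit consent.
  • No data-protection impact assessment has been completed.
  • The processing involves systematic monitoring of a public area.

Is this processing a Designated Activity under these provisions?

Yes

Under §8.3: the data relate to criminal convictions? yes; or the data include special-category information? yes; or the processing is not necessary for the performance of a contract? no. So the processing is a Critical Activity.
Under §8.5: the processing does not involve systematic monitoring of a public area? no; or not a Critical Activity (§8.3)? no. So the processing is not a Licensed Transfer.
Under §8.4: the data include special-category information? yes; and the recipient is in a country with an adequacy finding? no; and the processing is necessary for the performance of a contract? yes. So the processing is not a Tier IV Transfer.
Under §8.8: Tier IV Transfer (§8.4)? no; or a data-protection impact assessment has been completed? no. So the processing is not a Relevant Transfer.
Under §8.12: Licensed Transfer (§8.5)? no; or not a Relevant Transfer (§8.8)? yes. So the processing is a Designated Activity.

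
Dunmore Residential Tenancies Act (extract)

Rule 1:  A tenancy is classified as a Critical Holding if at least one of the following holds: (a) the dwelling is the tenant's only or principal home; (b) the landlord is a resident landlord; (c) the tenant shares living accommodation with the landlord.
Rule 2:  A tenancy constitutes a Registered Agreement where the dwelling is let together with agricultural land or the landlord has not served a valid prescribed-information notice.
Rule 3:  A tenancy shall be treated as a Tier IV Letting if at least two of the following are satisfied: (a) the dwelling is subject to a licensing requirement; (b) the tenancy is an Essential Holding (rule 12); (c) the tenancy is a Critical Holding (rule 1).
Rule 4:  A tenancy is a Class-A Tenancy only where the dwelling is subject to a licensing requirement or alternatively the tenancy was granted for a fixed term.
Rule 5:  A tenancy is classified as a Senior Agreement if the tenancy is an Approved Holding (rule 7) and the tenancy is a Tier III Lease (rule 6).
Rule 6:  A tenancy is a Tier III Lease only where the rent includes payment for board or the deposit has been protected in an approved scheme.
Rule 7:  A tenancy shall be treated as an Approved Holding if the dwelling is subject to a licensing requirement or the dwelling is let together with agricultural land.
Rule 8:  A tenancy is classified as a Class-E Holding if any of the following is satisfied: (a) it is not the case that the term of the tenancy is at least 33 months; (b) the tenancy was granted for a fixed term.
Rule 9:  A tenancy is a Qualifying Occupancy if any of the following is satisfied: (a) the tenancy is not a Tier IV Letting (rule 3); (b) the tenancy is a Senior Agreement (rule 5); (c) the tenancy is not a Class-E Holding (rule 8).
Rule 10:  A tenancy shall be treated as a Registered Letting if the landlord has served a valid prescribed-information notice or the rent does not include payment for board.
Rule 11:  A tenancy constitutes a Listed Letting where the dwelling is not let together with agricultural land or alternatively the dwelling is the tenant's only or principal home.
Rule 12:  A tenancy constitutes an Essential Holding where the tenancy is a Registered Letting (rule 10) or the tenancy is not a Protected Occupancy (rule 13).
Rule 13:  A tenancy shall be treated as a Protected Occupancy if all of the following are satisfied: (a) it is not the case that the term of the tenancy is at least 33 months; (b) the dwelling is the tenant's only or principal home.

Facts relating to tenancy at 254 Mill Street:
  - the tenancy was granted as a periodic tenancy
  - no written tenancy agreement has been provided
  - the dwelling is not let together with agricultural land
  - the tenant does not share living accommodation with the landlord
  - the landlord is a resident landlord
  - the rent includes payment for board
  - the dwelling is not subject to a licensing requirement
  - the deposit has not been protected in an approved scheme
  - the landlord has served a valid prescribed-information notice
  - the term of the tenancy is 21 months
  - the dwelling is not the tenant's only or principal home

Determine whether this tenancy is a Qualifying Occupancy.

No

rule 10 — Registered Letting: [the landlord has served a valid prescribed-information notice? yes] OR [the rent does not include payment for board? no] → satisfied.
rule 13 — Protected Occupancy: [term of the tenancy: 21 months ≥ 33 months? no, so negated condition yes] AND [the dwelling is the tenant's only or principal home? no] → not satisfied.
rule 12 — Essential Holding: [Registered Letting (rule 10)? yes] OR [not a Protected Occupancy (rule 13)? yes] → satisfied.
rule 1 — Critical Holding: [the dwelling is the tenant's only or principal home? no] OR [the landlord is a resident landlord? yes] OR [the tenant shares living accommodation with the landlord? no] → satisfied.
rule 3 — Tier IV Letting: the dwelling is subject to a licensing requirement? no; Essential Holding (rule 12)? yes; Critical Holding (rule 1)? yes — 2 of 3 hold (need ≥2) → satisfied.
rule 7 — Approved Holding: [the dwelling is subject to a licensing requirement? no] OR [the dwelling is let together with agricultural land? no] → not satisfied.
rule 6 — Tier III Lease: [the rent includes payment for board? yes] OR [the deposit has been protected in an approved scheme? no] → satisfied.
rule 5 — Senior Agreement: [Approved Holding (rule 7)? no] AND [Tier III Lease (rule 6)? yes] → not satisfied.
rule 8 — Class-E Holding: [term of the tenancy: 21 months ≥ 33 months? no, so negated condition yes] OR [the tenancy was granted for a fixed term? no] → satisfied.
rule 9 — Qualifying Occupancy: [not a Tier IV Letting (rule 3)? no] OR [Senior Agreement (rule 5)? no] OR [not a Class-E Holding (rule 8)? no] → not satisfied.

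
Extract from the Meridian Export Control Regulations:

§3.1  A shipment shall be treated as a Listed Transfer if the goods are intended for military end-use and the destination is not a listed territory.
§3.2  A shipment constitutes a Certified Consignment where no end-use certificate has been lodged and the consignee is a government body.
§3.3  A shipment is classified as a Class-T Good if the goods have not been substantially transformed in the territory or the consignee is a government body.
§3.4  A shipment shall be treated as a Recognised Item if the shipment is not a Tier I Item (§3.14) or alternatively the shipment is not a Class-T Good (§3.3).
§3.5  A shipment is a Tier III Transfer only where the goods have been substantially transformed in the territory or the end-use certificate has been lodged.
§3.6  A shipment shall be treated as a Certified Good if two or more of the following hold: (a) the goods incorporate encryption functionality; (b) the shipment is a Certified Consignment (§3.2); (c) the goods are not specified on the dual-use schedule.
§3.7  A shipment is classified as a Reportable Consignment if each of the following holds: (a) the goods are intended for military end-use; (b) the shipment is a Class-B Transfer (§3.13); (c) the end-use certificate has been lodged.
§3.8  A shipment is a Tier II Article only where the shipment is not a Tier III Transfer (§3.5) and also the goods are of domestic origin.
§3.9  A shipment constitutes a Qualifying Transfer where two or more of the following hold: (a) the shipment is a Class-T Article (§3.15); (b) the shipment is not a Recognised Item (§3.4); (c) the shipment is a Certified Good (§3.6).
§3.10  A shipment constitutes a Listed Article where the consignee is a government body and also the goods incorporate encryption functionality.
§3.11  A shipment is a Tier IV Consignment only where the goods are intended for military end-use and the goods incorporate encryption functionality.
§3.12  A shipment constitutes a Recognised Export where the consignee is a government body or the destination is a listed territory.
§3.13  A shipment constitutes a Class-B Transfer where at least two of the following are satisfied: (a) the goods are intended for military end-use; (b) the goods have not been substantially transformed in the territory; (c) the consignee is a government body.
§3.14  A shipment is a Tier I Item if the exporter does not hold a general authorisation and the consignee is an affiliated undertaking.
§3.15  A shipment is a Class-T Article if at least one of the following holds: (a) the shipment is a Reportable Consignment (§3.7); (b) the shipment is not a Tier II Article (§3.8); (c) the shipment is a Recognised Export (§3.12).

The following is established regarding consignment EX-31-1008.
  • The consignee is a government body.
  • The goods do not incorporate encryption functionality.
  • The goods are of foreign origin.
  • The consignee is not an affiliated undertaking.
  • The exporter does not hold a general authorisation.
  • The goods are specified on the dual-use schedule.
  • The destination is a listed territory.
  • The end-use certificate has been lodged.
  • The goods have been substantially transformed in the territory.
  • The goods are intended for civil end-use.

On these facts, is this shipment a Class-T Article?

§3.13 — Class-B Transfer: the goods are intended for military end-use? no; the goods have not been substantially transformed in the territory? no; the consignee is a government body? yes — 1 of 3 hold (need ≥2) → not satisfied.
§3.7 — Reportable Consignment: [the goods are intended for military end-use? no] AND [Class-B Transfer (§3.13)? no] AND [the end-use certificate has been lodged? yes] → not satisfied.
§3.5 — Tier III Transfer: [the goods have been substantially transformed in the territory? yes] OR [the end-use certificate has been lodged? yes] → satisfied.
§3.8 — Tier II Article: [not a Tier III Transfer (§3.5)? no] AND [the goods are of domestic origin? no] → not satisfied.
§3.12 — Recognised Export: [the consignee is a government body? yes] OR [the destination is a listed territory? yes] → satisfied.
§3.15 — Class-T Article: [Reportable Consignment (§3.7)? no] OR [not a Tier II Article (§3.8)? yes] OR [Recognised Export (§3.12)? yes] → satisfied.

Yes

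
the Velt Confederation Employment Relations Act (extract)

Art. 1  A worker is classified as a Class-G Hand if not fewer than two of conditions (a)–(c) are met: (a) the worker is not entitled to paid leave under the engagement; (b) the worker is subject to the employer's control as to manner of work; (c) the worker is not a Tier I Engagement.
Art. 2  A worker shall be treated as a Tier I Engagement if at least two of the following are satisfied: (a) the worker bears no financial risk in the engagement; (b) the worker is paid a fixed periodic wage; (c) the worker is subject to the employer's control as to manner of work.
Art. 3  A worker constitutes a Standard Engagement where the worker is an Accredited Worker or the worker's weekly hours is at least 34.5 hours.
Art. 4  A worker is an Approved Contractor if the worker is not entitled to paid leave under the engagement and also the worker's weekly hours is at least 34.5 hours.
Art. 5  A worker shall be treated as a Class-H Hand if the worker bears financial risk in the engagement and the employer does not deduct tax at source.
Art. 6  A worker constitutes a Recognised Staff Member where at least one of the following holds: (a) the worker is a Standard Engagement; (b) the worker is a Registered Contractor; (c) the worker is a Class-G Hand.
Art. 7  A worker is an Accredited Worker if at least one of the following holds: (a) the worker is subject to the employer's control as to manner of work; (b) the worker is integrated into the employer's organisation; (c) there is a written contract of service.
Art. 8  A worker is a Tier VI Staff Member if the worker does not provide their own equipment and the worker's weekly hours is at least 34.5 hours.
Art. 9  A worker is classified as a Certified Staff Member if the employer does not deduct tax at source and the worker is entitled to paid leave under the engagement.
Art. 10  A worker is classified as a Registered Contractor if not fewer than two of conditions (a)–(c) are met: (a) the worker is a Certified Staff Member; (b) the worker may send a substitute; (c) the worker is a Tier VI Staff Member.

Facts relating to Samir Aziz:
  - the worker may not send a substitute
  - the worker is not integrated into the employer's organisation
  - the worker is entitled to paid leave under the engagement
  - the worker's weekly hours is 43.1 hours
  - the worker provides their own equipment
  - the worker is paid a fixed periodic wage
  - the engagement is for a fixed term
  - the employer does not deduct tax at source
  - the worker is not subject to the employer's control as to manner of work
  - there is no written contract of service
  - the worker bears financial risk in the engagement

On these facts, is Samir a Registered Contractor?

No

article 9 — Certified Staff Member: [the employer does not deduct tax at source? yes] AND [the worker is entitled to paid leave under the engagement? yes] → satisfied.
article 8 — Tier VI Staff Member: [the worker does not provide their own equipment? no] AND [worker's weekly hours: 43.1 hours ≥ 34.5 hours? yes] → not satisfied.
article 10 — Registered Contractor: Certified Staff Member (article 9)? yes; the worker may send a substitute? no; Tier VI Staff Member (article 8)? no — 1 of 3 hold (need ≥2) → not satisfied.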